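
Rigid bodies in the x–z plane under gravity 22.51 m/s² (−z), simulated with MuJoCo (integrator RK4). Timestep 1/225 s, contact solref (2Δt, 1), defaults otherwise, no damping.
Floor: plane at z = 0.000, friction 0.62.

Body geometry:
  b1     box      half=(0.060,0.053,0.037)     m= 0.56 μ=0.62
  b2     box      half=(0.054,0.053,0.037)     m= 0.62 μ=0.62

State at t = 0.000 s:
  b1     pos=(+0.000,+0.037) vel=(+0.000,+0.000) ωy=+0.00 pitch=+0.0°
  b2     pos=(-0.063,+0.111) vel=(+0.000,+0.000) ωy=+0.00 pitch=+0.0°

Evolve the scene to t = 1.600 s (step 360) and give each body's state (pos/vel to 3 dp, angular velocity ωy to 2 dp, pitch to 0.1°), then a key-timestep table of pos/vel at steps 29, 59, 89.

State at t = 1.600 s:
  b1     pos=(+0.000,+0.037) vel=(+0.000,+0.000) ωy=+0.00 pitch=+0.0°
  b2     pos=(-0.112,+0.054) vel=(+0.000,+0.000) ωy=+0.00 pitch=-90.0°

Key-timestep trajectory:
   step    t(s)  b1.x    b1.z    b1.vx   b1.vz   b2.x    b2.z    b2.vx   b2.vz 
     29  0.1289   +0.000  +0.037  +0.001  +0.000   -0.074  +0.108  -0.218  -0.089
     59  0.2622   +0.000  +0.037  +0.000  +0.000   -0.122  +0.059  -0.225  +0.182
     89  0.3956   +0.000  +0.037  +0.000  +0.000   -0.109  +0.054  +0.086  +0.132


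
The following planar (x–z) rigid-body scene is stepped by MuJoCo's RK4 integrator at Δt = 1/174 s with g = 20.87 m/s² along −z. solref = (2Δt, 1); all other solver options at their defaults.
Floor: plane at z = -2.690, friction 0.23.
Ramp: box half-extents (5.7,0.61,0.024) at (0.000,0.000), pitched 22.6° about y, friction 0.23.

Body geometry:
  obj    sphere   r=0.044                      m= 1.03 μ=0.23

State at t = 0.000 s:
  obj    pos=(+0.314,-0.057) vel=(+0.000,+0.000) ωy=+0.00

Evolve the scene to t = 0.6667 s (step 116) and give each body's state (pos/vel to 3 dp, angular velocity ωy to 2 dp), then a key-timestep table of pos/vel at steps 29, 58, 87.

State at t = 0.6667 s:
  obj    pos=(+1.489,-0.546) vel=(+3.526,-1.468) ωy=+86.77

Key-timestep trajectory:
   step    t(s)  obj.x    obj.z    obj.vx   obj.vz 
     29  0.1667   +0.388  -0.088  +0.882  -0.367
     58  0.3333   +0.608  -0.179  +1.763  -0.734
     87  0.5000   +0.975  -0.332  +2.645  -1.101


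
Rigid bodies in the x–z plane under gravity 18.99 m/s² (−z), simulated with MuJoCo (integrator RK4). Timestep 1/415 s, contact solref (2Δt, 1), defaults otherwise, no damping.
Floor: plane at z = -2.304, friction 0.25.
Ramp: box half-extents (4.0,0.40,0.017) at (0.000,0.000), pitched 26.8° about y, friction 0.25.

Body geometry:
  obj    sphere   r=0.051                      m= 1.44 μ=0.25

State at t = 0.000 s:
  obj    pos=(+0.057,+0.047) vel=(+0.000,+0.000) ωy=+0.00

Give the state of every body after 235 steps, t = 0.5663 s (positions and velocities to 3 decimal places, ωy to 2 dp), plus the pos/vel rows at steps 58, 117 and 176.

State at t = 0.5663 s:
  obj    pos=(+0.932,-0.395) vel=(+3.091,-1.562) ωy=+67.89

Key-timestep trajectory:
   step    t(s)  obj.x    obj.z    obj.vx   obj.vz 
     58  0.1398   +0.110  +0.020  +0.763  -0.385
    117  0.2819   +0.274  -0.062  +1.539  -0.777
    176  0.4241   +0.548  -0.201  +2.315  -1.170


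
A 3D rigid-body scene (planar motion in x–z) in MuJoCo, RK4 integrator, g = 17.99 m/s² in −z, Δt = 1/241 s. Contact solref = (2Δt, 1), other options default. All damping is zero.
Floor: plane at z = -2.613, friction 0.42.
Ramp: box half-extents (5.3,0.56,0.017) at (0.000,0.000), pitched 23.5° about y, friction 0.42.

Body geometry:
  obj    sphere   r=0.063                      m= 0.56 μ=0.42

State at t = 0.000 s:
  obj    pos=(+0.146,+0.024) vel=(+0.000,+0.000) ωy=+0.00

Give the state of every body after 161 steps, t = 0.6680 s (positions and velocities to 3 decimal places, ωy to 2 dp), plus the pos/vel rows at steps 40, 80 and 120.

State at t = 0.6680 s:
  obj    pos=(+1.195,-0.432) vel=(+3.139,-1.365) ωy=+54.32

Key-timestep trajectory:
   step    t(s)  obj.x    obj.z    obj.vx   obj.vz 
     40  0.1660   +0.211  -0.004  +0.780  -0.339
     80  0.3320   +0.405  -0.089  +1.560  -0.678
    120  0.4979   +0.729  -0.230  +2.340  -1.017


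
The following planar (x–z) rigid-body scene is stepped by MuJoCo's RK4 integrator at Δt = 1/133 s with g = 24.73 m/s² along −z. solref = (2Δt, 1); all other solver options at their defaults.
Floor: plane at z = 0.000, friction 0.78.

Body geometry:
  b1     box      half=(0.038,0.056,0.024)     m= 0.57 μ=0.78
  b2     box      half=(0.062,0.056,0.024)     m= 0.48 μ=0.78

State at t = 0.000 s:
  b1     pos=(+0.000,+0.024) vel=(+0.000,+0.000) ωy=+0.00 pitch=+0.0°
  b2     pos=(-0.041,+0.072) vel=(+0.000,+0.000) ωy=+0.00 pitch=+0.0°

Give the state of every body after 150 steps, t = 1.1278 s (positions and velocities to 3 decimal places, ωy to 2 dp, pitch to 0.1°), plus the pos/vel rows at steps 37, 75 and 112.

State at t = 1.1278 s:
  b1     pos=(+0.001,+0.024) vel=(+0.001,+0.000) ωy=+0.00 pitch=+0.0°
  b2     pos=(-0.057,+0.061) vel=(+0.000,-0.001) ωy=+0.05 pitch=-46.6°

Key-timestep trajectory:
   step    t(s)  b1.x    b1.z    b1.vx   b1.vz   b2.x    b2.z    b2.vx   b2.vz 
     37  0.2782   +0.000  +0.024  +0.000  +0.000   -0.064  +0.064  +0.167  -0.041
     75  0.5639   +0.000  +0.024  +0.001  +0.000   -0.057  +0.062  +0.000  -0.001
    112  0.8421   +0.001  +0.024  +0.001  +0.000   -0.057  +0.062  +0.000  -0.001


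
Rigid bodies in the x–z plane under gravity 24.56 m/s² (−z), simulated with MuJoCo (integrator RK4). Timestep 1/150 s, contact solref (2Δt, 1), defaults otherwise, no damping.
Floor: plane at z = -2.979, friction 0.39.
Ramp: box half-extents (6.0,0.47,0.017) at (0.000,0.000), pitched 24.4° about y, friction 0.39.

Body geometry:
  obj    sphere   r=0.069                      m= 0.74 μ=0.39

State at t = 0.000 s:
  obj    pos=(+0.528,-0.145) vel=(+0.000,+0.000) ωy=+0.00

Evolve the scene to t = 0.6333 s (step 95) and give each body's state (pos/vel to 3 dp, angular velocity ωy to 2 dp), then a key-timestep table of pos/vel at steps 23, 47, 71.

State at t = 0.6333 s:
  obj    pos=(+1.852,-0.746) vel=(+4.180,-1.896) ωy=+66.50

Key-timestep trajectory:
   step    t(s)  obj.x    obj.z    obj.vx   obj.vz 
     23  0.1533   +0.606  -0.180  +1.012  -0.459
     47  0.3133   +0.852  -0.292  +2.068  -0.938
     71  0.4733   +1.267  -0.481  +3.124  -1.417


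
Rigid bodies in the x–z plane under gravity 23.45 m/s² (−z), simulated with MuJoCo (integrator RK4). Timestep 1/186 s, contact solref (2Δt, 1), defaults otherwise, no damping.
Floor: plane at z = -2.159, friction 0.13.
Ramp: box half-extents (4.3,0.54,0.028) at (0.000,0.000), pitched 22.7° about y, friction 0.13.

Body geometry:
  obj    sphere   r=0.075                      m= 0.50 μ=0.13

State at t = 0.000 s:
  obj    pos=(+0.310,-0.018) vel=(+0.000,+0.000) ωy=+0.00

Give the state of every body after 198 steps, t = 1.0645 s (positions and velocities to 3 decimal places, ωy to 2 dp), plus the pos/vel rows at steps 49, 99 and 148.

State at t = 1.0645 s:
  obj    pos=(+3.689,-1.432) vel=(+6.349,-2.656) ωy=+91.72

Key-timestep trajectory:
   step    t(s)  obj.x    obj.z    obj.vx   obj.vz 
     49  0.2634   +0.517  -0.105  +1.572  -0.657
     99  0.5323   +1.155  -0.372  +3.175  -1.328
    148  0.7957   +2.198  -0.808  +4.746  -1.985


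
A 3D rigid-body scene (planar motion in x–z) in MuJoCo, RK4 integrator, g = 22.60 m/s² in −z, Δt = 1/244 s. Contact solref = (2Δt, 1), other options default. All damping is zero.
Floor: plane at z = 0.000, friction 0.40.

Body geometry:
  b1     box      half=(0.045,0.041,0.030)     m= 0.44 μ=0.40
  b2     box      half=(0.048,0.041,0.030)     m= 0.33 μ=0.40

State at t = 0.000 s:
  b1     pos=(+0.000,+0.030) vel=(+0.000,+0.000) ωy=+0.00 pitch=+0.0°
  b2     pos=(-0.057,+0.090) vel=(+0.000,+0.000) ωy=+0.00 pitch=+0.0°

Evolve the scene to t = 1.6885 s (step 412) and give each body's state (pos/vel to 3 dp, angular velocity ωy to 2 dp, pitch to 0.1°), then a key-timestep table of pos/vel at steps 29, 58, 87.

State at t = 1.6885 s:
  b1     pos=(+0.000,+0.030) vel=(+0.000,+0.000) ωy=+0.00 pitch=+0.0°
  b2     pos=(-0.106,+0.048) vel=(+0.000,+0.000) ωy=+0.00 pitch=-90.0°

Key-timestep trajectory:
   step    t(s)  b1.x    b1.z    b1.vx   b1.vz   b2.x    b2.z    b2.vx   b2.vz 
     29  0.1189   +0.000  +0.030  +0.000  +0.000   -0.082  +0.055  -0.371  -0.874
     58  0.2377   +0.000  +0.030  +0.000  +0.000   -0.120  +0.054  +0.028  -0.009
     87  0.3566   +0.000  +0.030  +0.000  +0.000   -0.102  +0.050  -0.102  -0.049


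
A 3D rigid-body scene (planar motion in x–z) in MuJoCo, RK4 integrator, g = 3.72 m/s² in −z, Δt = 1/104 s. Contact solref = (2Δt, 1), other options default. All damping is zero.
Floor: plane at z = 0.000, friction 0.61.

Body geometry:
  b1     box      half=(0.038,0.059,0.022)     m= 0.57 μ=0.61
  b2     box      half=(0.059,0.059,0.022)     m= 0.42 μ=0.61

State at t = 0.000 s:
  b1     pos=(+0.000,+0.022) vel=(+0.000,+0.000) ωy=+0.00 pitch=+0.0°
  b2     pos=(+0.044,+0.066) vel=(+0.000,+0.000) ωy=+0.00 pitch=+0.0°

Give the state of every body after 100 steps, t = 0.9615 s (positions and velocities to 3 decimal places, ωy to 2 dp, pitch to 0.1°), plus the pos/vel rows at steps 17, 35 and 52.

State at t = 0.9615 s:
  b1     pos=(+0.000,+0.022) vel=(+0.000,+0.000) ωy=+0.00 pitch=+0.0°
  b2     pos=(+0.057,+0.056) vel=(+0.000,+0.000) ωy=-0.01 pitch=+42.9°

Key-timestep trajectory:
   step    t(s)  b1.x    b1.z    b1.vx   b1.vz   b2.x    b2.z    b2.vx   b2.vz 
     17  0.1635   +0.000  +0.022  +0.000  +0.000   +0.048  +0.065  +0.049  -0.023
     35  0.3365   +0.000  +0.022  +0.000  +0.000   +0.060  +0.057  +0.049  +0.059
     52  0.5000   +0.000  +0.022  -0.001  +0.000   +0.057  +0.056  -0.077  -0.051


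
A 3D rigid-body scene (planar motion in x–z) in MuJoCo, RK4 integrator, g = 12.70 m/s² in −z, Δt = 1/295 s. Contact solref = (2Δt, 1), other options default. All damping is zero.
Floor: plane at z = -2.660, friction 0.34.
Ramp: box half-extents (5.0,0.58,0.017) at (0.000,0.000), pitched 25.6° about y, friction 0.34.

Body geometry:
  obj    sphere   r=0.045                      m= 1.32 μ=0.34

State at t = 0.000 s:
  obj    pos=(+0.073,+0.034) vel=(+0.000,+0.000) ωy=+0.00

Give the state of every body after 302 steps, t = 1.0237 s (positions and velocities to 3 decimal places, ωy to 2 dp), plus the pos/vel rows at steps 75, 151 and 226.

State at t = 1.0237 s:
  obj    pos=(+1.925,-0.854) vel=(+3.619,-1.734) ωy=+89.16

Key-timestep trajectory:
   step    t(s)  obj.x    obj.z    obj.vx   obj.vz 
     75  0.2542   +0.187  -0.021  +0.899  -0.431
    151  0.5119   +0.536  -0.188  +1.809  -0.867
    226  0.7661   +1.110  -0.463  +2.708  -1.298


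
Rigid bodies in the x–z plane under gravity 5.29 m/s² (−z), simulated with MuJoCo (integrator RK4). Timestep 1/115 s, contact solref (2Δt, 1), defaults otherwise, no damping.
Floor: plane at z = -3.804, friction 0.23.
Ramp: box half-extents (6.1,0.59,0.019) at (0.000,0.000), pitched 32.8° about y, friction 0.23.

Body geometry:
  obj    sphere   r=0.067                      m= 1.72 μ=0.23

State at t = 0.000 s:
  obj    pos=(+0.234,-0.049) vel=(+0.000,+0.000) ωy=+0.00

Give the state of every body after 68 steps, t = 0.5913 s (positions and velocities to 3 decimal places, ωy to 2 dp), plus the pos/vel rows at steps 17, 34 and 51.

State at t = 0.5913 s:
  obj    pos=(+0.535,-0.243) vel=(+1.018,-0.656) ωy=+18.05

Key-timestep trajectory:
   step    t(s)  obj.x    obj.z    obj.vx   obj.vz 
     17  0.1478   +0.253  -0.061  +0.255  -0.164
     34  0.2957   +0.310  -0.097  +0.509  -0.328
     51  0.4435   +0.404  -0.158  +0.763  -0.492


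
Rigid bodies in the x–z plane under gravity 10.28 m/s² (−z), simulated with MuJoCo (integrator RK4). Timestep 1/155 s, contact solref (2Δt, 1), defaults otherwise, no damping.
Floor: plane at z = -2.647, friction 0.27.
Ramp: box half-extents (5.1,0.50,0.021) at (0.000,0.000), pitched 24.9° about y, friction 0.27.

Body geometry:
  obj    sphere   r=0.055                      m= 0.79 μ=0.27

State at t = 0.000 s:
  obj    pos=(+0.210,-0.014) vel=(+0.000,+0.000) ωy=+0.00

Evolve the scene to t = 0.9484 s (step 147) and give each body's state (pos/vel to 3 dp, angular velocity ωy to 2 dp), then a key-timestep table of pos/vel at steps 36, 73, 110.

State at t = 0.9484 s:
  obj    pos=(+1.471,-0.599) vel=(+2.660,-1.235) ωy=+53.30

Key-timestep trajectory:
   step    t(s)  obj.x    obj.z    obj.vx   obj.vz 
     36  0.2323   +0.286  -0.049  +0.651  -0.302
     73  0.4710   +0.521  -0.158  +1.321  -0.613
    110  0.7097   +0.916  -0.342  +1.990  -0.924


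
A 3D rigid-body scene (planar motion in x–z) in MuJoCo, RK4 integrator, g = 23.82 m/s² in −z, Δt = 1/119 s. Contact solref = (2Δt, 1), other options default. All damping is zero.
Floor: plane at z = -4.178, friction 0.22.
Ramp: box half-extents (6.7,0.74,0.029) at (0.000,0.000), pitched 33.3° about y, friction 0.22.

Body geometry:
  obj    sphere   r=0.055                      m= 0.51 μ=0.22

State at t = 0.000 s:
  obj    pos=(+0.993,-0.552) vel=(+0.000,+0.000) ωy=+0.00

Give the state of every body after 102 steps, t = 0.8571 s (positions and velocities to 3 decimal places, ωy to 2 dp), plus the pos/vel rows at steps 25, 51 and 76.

State at t = 0.8571 s:
  obj    pos=(+3.862,-2.437) vel=(+6.693,-4.397) ωy=+145.49

Key-timestep trajectory:
   step    t(s)  obj.x    obj.z    obj.vx   obj.vz 
     25  0.2101   +1.166  -0.665  +1.642  -1.078
     51  0.4286   +1.711  -1.023  +3.347  -2.199
     76  0.6387   +2.586  -1.598  +4.988  -3.276


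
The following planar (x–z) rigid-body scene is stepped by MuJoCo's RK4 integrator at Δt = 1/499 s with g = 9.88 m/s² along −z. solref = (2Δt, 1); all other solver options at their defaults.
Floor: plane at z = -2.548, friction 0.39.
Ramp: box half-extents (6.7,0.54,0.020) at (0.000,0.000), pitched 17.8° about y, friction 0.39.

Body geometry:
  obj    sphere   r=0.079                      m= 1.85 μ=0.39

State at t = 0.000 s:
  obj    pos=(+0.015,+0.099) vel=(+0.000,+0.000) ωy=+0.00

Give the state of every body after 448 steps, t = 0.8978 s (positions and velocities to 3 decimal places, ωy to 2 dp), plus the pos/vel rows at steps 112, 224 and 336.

State at t = 0.8978 s:
  obj    pos=(+0.843,-0.167) vel=(+1.844,-0.592) ωy=+24.52

Key-timestep trajectory:
   step    t(s)  obj.x    obj.z    obj.vx   obj.vz 
    112  0.2244   +0.067  +0.083  +0.461  -0.148
    224  0.4489   +0.222  +0.033  +0.922  -0.296
    336  0.6733   +0.481  -0.050  +1.383  -0.444


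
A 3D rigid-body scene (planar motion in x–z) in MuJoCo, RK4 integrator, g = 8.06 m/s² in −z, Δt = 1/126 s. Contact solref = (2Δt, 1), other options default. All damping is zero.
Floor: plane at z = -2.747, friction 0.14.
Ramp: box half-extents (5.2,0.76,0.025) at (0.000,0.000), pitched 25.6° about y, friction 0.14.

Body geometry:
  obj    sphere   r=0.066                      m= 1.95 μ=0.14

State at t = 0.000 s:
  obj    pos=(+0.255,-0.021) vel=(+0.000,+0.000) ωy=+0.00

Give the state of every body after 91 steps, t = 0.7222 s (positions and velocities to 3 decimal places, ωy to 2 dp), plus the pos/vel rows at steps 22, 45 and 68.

State at t = 0.7222 s:
  obj    pos=(+0.840,-0.302) vel=(+1.621,-0.776) ωy=+27.20

Key-timestep trajectory:
   step    t(s)  obj.x    obj.z    obj.vx   obj.vz 
     22  0.1746   +0.289  -0.038  +0.392  -0.188
     45  0.3571   +0.398  -0.090  +0.802  -0.384
     68  0.5397   +0.582  -0.178  +1.211  -0.580


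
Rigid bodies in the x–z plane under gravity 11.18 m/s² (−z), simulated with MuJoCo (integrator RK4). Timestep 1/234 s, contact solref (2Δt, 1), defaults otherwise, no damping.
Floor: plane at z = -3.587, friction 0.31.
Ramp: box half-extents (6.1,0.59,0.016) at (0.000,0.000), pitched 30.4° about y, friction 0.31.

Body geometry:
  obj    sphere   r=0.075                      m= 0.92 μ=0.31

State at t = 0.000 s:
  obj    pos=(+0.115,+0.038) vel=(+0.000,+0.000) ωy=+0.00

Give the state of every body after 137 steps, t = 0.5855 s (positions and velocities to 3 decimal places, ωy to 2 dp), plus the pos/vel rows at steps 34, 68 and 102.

State at t = 0.5855 s:
  obj    pos=(+0.712,-0.313) vel=(+2.041,-1.197) ωy=+31.54

Key-timestep trajectory:
   step    t(s)  obj.x    obj.z    obj.vx   obj.vz 
     34  0.1453   +0.152  +0.016  +0.507  -0.297
     68  0.2906   +0.262  -0.048  +1.013  -0.594
    102  0.4359   +0.446  -0.156  +1.520  -0.891


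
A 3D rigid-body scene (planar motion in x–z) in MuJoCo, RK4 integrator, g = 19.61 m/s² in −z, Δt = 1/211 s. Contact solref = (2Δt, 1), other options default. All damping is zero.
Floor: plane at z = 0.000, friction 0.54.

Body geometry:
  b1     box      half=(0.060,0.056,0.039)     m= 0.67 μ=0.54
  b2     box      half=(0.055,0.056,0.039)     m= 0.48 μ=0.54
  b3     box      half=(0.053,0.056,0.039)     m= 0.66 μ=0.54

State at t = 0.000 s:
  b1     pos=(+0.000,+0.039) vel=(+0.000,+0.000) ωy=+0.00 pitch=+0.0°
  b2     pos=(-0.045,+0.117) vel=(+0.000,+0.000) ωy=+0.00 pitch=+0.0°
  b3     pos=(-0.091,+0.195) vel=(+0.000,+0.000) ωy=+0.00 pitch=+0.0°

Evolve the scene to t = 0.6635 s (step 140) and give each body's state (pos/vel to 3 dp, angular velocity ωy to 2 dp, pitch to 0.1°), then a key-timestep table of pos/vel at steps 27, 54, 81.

State at t = 0.6635 s:
  b1     pos=(+0.000,+0.039) vel=(+0.000,+0.000) ωy=+0.00 pitch=+0.0°
  b2     pos=(-0.112,+0.055) vel=(+0.000,+0.000) ωy=+0.00 pitch=-90.0°
  b3     pos=(-0.316,+0.039) vel=(+0.000,+0.000) ωy=+0.00 pitch=+180.0°

Key-timestep trajectory:
   step    t(s)  b1.x    b1.z    b1.vx   b1.vz   b2.x    b2.z    b2.vx   b2.vz   b3.x    b3.z    b3.vx   b3.vz 
     27  0.1280   +0.000  +0.039  +0.001  +0.000   -0.053  +0.119  -0.159  +0.027   -0.115  +0.186  -0.431  -0.224
     54  0.2559   +0.000  +0.039  +0.000  +0.000   -0.098  +0.091  -0.468  -0.979   -0.199  +0.065  -0.727  -2.048
     81  0.3839   +0.000  +0.039  +0.000  +0.000   -0.112  +0.055  +0.000  +0.001   -0.280  +0.062  -0.583  -0.189


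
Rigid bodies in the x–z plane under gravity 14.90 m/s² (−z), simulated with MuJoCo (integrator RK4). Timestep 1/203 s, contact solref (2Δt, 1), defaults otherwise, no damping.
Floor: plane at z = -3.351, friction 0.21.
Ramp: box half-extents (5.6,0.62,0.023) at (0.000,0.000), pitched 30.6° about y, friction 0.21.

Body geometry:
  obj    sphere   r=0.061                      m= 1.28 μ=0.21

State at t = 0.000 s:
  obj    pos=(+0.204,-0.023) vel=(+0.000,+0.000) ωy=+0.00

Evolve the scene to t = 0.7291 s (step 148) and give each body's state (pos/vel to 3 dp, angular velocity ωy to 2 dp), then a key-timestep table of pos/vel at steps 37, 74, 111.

State at t = 0.7291 s:
  obj    pos=(+1.444,-0.756) vel=(+3.400,-2.011) ωy=+64.73

Key-timestep trajectory:
   step    t(s)  obj.x    obj.z    obj.vx   obj.vz 
     37  0.1823   +0.282  -0.069  +0.850  -0.503
     74  0.3645   +0.514  -0.206  +1.700  -1.006
    111  0.5468   +0.901  -0.435  +2.550  -1.508


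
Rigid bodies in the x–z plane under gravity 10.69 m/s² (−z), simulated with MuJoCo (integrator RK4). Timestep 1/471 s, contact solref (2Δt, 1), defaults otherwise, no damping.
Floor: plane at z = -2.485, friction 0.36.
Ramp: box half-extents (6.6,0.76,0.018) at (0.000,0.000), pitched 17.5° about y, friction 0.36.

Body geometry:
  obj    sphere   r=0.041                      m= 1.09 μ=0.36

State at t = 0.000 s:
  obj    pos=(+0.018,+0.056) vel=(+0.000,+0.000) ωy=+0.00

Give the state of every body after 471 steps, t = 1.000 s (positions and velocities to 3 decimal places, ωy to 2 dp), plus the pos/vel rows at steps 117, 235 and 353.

State at t = 1.000 s:
  obj    pos=(+1.113,-0.289) vel=(+2.190,-0.690) ωy=+56.00

Key-timestep trajectory:
   step    t(s)  obj.x    obj.z    obj.vx   obj.vz 
    117  0.2484   +0.086  +0.035  +0.544  -0.172
    235  0.4989   +0.291  -0.030  +1.093  -0.345
    353  0.7495   +0.633  -0.138  +1.641  -0.517


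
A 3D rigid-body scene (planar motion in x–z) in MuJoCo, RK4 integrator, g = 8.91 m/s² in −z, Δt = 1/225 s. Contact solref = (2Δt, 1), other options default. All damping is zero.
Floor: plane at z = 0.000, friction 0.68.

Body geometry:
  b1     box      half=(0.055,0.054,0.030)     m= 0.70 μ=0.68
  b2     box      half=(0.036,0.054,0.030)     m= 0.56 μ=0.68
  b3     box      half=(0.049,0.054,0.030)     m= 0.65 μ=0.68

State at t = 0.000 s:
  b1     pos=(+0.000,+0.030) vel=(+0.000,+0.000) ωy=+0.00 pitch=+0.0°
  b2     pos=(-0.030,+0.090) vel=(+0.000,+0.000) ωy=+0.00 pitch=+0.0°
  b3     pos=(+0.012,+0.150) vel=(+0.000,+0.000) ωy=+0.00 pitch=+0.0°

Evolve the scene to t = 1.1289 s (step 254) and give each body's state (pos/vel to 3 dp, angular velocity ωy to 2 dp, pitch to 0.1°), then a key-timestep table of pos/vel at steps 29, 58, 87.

State at t = 1.1289 s:
  b1     pos=(+0.000,+0.030) vel=(+0.000,+0.000) ωy=+0.00 pitch=+0.0°
  b2     pos=(-0.030,+0.090) vel=(+0.000,+0.000) ωy=+0.00 pitch=+0.0°
  b3     pos=(+0.128,+0.030) vel=(+0.000,+0.000) ωy=+0.00 pitch=+180.0°

Key-timestep trajectory:
   step    t(s)  b1.x    b1.z    b1.vx   b1.vz   b2.x    b2.z    b2.vx   b2.vz   b3.x    b3.z    b3.vx   b3.vz 
     29  0.1289   +0.000  +0.030  +0.000  +0.000   -0.030  +0.090  -0.001  +0.000   +0.019  +0.147  +0.130  -0.062
     58  0.2578   +0.000  +0.030  -0.001  +0.000   -0.030  +0.090  -0.001  +0.000   +0.046  +0.113  +0.422  -0.064
     87  0.3867   +0.000  +0.030  +0.000  +0.000   -0.030  +0.090  +0.000  +0.000   +0.104  +0.077  +0.464  -0.712


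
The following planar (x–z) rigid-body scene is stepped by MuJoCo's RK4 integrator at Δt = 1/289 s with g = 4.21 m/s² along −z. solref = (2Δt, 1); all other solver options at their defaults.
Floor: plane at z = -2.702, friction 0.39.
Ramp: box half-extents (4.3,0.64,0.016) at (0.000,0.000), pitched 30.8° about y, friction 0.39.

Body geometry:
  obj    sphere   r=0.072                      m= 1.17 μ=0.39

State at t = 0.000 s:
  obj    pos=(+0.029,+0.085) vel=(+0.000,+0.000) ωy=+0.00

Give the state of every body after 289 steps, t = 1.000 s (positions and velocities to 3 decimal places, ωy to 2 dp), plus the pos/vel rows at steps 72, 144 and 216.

State at t = 1.000 s:
  obj    pos=(+0.690,-0.309) vel=(+1.323,-0.788) ωy=+21.38

Key-timestep trajectory:
   step    t(s)  obj.x    obj.z    obj.vx   obj.vz 
     72  0.2491   +0.070  +0.061  +0.330  -0.196
    144  0.4983   +0.193  -0.013  +0.659  -0.393
    216  0.7474   +0.399  -0.135  +0.989  -0.589


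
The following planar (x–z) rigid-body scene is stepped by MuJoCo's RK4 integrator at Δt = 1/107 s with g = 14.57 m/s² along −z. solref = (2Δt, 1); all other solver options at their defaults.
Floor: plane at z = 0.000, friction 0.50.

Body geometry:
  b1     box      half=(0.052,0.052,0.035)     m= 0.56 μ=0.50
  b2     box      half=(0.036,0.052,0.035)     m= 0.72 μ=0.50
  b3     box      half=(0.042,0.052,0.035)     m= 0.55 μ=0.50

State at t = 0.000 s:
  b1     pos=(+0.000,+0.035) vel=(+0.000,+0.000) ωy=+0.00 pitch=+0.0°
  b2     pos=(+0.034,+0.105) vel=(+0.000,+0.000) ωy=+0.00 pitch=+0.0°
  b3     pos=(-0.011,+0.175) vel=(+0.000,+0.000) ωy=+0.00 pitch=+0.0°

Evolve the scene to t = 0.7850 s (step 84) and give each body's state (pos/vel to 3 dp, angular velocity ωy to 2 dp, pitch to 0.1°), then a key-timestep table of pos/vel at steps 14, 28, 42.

State at t = 0.7850 s:
  b1     pos=(+0.000,+0.035) vel=(+0.000,+0.000) ωy=+0.00 pitch=+0.0°
  b2     pos=(+0.034,+0.105) vel=(+0.000,+0.000) ωy=+0.00 pitch=+0.1°
  b3     pos=(-0.112,+0.035) vel=(+0.000,+0.000) ωy=+0.00 pitch=+180.0°

Key-timestep trajectory:
   step    t(s)  b1.x    b1.z    b1.vx   b1.vz   b2.x    b2.z    b2.vx   b2.vz   b3.x    b3.z    b3.vx   b3.vz 
     14  0.1308   +0.000  +0.035  +0.001  +0.001   +0.034  +0.105  +0.002  +0.001   -0.031  +0.162  -0.308  -0.351
     28  0.2617   +0.000  +0.035  +0.000  +0.001   +0.034  +0.105  +0.001  +0.000   -0.094  +0.089  -0.658  -0.666
     42  0.3925   +0.000  +0.035  +0.000  +0.000   +0.034  +0.105  +0.000  +0.000   -0.114  +0.034  +0.272  -0.216


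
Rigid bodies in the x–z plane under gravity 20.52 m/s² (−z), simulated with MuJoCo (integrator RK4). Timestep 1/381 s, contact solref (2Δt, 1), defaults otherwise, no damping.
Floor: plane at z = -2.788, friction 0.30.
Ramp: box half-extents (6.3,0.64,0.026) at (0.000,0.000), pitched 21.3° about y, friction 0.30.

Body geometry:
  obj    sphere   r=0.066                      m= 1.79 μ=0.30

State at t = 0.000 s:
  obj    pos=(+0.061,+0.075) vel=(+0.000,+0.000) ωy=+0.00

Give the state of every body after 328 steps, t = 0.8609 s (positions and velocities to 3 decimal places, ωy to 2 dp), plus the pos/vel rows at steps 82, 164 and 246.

State at t = 0.8609 s:
  obj    pos=(+1.899,-0.642) vel=(+4.271,-1.665) ωy=+69.44

Key-timestep trajectory:
   step    t(s)  obj.x    obj.z    obj.vx   obj.vz 
     82  0.2152   +0.176  +0.030  +1.068  -0.416
    164  0.4304   +0.521  -0.104  +2.135  -0.833
    246  0.6457   +1.095  -0.328  +3.203  -1.249


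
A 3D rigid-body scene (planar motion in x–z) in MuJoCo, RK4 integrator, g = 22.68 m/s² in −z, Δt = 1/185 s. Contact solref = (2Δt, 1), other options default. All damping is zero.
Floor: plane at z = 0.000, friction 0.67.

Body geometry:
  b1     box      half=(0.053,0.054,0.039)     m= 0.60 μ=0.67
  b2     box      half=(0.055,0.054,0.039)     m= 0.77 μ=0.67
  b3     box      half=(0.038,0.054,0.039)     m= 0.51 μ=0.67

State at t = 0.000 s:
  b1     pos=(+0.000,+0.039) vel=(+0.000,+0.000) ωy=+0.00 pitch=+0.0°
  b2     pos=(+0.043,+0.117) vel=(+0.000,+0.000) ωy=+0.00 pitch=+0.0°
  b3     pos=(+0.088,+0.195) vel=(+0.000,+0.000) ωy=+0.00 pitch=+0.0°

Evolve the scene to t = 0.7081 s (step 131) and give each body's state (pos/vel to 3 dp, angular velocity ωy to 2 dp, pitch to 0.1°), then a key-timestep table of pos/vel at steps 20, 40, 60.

State at t = 0.7081 s:
  b1     pos=(+0.000,+0.039) vel=(+0.000,+0.000) ωy=+0.00 pitch=+0.0°
  b2     pos=(+0.100,+0.055) vel=(+0.000,+0.000) ωy=+0.00 pitch=+90.0°
  b3     pos=(+0.213,+0.038) vel=(+0.000,+0.000) ωy=+0.00 pitch=+90.0°

Key-timestep trajectory:
   step    t(s)  b1.x    b1.z    b1.vx   b1.vz   b2.x    b2.z    b2.vx   b2.vz   b3.x    b3.z    b3.vx   b3.vz 
     20  0.1081   +0.000  +0.039  -0.001  +0.000   +0.049  +0.118  +0.134  +0.014   +0.107  +0.187  +0.384  -0.199
     40  0.2162   +0.000  +0.039  -0.001  +0.000   +0.082  +0.105  +0.472  -0.529   +0.177  +0.107  +0.770  -1.708
     60  0.3243   +0.000  +0.039  +0.000  +0.000   +0.100  +0.055  -0.011  +0.014   +0.217  +0.042  -0.181  -0.128


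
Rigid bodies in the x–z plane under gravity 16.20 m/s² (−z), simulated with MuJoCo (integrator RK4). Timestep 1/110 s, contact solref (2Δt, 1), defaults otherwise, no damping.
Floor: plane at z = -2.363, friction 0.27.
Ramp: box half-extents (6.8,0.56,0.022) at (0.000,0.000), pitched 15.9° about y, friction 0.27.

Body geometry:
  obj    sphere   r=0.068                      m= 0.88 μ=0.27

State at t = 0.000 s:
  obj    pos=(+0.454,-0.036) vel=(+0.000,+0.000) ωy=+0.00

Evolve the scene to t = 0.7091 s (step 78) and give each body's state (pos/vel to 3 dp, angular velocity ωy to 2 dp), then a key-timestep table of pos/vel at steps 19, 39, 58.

State at t = 0.7091 s:
  obj    pos=(+1.221,-0.254) vel=(+2.162,-0.616) ωy=+33.04

Key-timestep trajectory:
   step    t(s)  obj.x    obj.z    obj.vx   obj.vz 
     19  0.1727   +0.500  -0.049  +0.527  -0.150
     39  0.3545   +0.646  -0.090  +1.081  -0.308
     58  0.5273   +0.878  -0.157  +1.608  -0.458


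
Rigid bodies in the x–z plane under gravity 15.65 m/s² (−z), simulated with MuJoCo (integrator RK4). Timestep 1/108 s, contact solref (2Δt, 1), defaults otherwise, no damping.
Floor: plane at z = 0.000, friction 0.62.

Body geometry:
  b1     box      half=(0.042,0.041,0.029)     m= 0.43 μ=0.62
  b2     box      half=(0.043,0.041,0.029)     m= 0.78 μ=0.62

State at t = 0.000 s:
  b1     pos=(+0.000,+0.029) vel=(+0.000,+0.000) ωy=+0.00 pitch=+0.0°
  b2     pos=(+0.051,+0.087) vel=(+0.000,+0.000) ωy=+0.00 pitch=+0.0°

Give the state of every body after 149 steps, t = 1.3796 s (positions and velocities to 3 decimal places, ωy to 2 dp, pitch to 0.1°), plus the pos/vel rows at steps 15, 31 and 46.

State at t = 1.3796 s:
  b1     pos=(+0.000,+0.029) vel=(+0.000,+0.000) ωy=+0.00 pitch=+0.0°
  b2     pos=(+0.090,+0.043) vel=(+0.000,+0.000) ωy=+0.00 pitch=+90.0°

Key-timestep trajectory:
   step    t(s)  b1.x    b1.z    b1.vx   b1.vz   b2.x    b2.z    b2.vx   b2.vz 
     15  0.1389   +0.000  +0.029  +0.000  +0.001   +0.074  +0.063  +0.279  -0.680
     31  0.2870   +0.000  +0.029  +0.000  +0.000   +0.105  +0.050  -0.031  -0.004
     46  0.4259   +0.000  +0.029  +0.000  +0.000   +0.087  +0.044  +0.088  -0.020


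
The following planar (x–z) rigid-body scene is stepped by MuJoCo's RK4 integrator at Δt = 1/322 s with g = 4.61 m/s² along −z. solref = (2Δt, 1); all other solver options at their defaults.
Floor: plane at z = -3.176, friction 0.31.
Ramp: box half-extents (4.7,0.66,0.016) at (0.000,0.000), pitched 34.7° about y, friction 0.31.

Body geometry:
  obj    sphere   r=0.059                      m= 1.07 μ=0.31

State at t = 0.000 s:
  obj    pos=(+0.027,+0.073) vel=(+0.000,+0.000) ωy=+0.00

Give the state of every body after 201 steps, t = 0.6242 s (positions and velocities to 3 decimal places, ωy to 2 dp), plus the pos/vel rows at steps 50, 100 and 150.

State at t = 0.6242 s:
  obj    pos=(+0.327,-0.135) vel=(+0.962,-0.666) ωy=+19.83

Key-timestep trajectory:
   step    t(s)  obj.x    obj.z    obj.vx   obj.vz 
     50  0.1553   +0.045  +0.060  +0.239  -0.166
    100  0.3106   +0.101  +0.021  +0.479  -0.331
    150  0.4658   +0.194  -0.043  +0.718  -0.497


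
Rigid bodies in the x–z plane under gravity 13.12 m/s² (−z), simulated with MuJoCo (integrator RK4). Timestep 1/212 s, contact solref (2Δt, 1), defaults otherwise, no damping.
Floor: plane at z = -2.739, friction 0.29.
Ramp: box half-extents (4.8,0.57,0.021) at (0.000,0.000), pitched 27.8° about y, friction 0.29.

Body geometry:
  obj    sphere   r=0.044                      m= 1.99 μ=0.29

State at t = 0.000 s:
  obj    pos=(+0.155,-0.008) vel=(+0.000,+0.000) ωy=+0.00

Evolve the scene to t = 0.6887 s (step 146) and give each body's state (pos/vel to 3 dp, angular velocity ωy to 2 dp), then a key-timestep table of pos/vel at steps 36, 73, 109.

State at t = 0.6887 s:
  obj    pos=(+1.072,-0.492) vel=(+2.663,-1.404) ωy=+68.39

Key-timestep trajectory:
   step    t(s)  obj.x    obj.z    obj.vx   obj.vz 
     36  0.1698   +0.211  -0.038  +0.657  -0.346
     73  0.3443   +0.384  -0.129  +1.331  -0.702
    109  0.5142   +0.666  -0.278  +1.988  -1.048


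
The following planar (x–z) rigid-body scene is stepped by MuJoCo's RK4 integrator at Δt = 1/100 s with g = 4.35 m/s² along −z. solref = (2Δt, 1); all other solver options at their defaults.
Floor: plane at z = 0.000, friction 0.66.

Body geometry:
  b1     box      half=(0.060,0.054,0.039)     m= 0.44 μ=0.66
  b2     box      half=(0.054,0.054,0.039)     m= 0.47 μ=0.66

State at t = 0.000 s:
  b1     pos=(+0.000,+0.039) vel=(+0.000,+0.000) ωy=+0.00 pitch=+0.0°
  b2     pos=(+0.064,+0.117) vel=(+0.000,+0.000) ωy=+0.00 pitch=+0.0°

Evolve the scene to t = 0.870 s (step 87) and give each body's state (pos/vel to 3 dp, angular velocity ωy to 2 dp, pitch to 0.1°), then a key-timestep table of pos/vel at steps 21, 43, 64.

State at t = 0.870 s:
  b1     pos=(+0.000,+0.039) vel=(+0.000,+0.000) ωy=+0.00 pitch=+0.0°
  b2     pos=(+0.114,+0.054) vel=(+0.000,+0.000) ωy=-0.01 pitch=+90.0°

Key-timestep trajectory:
   step    t(s)  b1.x    b1.z    b1.vx   b1.vz   b2.x    b2.z    b2.vx   b2.vz 
     21  0.2100   +0.000  +0.039  +0.000  +0.000   +0.070  +0.116  +0.067  -0.017
     43  0.4300   +0.000  +0.039  +0.000  +0.000   +0.099  +0.088  +0.175  -0.391
     64  0.6400   +0.000  +0.039  +0.000  +0.000   +0.117  +0.056  -0.072  -0.044


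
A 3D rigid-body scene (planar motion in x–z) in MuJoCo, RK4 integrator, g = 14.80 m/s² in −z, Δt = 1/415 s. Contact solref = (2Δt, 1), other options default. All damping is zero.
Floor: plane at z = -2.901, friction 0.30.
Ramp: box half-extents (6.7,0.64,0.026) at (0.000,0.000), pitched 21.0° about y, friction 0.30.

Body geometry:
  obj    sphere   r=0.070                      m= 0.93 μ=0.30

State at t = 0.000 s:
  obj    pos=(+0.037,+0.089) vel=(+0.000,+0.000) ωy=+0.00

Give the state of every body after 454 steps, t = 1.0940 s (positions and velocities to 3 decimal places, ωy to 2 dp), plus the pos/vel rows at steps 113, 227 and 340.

State at t = 1.0940 s:
  obj    pos=(+2.153,-0.724) vel=(+3.869,-1.485) ωy=+59.20

Key-timestep trajectory:
   step    t(s)  obj.x    obj.z    obj.vx   obj.vz 
    113  0.2723   +0.168  +0.038  +0.963  -0.370
    227  0.5470   +0.566  -0.114  +1.935  -0.743
    340  0.8193   +1.224  -0.367  +2.898  -1.112


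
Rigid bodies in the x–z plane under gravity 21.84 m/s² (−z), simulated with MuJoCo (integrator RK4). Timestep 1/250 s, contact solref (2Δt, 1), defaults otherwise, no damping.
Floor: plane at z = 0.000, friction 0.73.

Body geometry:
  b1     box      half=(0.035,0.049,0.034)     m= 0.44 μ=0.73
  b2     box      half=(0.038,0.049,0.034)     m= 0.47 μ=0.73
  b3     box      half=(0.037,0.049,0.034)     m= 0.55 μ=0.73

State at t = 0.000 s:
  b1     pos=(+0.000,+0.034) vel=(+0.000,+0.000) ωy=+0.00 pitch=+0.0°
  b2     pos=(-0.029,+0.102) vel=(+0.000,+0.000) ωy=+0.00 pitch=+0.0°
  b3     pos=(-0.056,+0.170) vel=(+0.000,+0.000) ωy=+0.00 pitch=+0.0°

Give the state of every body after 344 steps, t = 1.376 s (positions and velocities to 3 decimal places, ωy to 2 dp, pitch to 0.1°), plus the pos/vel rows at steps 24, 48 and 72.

State at t = 1.376 s:
  b1     pos=(+0.000,+0.034) vel=(+0.000,+0.000) ωy=+0.00 pitch=+0.0°
  b2     pos=(-0.074,+0.038) vel=(+0.000,+0.000) ωy=+0.00 pitch=-90.0°
  b3     pos=(-0.171,+0.037) vel=(+0.000,+0.000) ωy=+0.00 pitch=-90.0°

Key-timestep trajectory:
   step    t(s)  b1.x    b1.z    b1.vx   b1.vz   b2.x    b2.z    b2.vx   b2.vz   b3.x    b3.z    b3.vx   b3.vz 
     24  0.0960   +0.000  +0.034  +0.001  +0.000   -0.034  +0.102  -0.117  +0.005   -0.071  +0.166  -0.340  -0.128
     48  0.1920   +0.000  +0.034  +0.001  +0.000   -0.058  +0.094  -0.396  -0.343   -0.128  +0.116  -0.766  -1.254
     72  0.2880   +0.000  +0.034  +0.000  +0.000   -0.073  +0.038  +0.039  +0.080   -0.175  +0.040  +0.030  +0.003


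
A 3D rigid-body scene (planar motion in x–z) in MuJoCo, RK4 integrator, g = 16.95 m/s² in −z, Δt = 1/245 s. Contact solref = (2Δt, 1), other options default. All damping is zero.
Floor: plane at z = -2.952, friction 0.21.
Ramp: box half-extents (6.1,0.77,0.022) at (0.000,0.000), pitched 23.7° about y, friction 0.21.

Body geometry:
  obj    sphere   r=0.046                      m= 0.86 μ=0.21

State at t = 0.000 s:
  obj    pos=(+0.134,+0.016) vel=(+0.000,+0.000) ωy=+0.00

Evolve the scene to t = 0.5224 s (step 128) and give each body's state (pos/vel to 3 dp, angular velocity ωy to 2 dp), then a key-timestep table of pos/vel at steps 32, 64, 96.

State at t = 0.5224 s:
  obj    pos=(+0.742,-0.252) vel=(+2.328,-1.022) ωy=+55.25

Key-timestep trajectory:
   step    t(s)  obj.x    obj.z    obj.vx   obj.vz 
     32  0.1306   +0.172  -0.001  +0.582  -0.256
     64  0.2612   +0.286  -0.051  +1.164  -0.511
     96  0.3918   +0.476  -0.135  +1.746  -0.767


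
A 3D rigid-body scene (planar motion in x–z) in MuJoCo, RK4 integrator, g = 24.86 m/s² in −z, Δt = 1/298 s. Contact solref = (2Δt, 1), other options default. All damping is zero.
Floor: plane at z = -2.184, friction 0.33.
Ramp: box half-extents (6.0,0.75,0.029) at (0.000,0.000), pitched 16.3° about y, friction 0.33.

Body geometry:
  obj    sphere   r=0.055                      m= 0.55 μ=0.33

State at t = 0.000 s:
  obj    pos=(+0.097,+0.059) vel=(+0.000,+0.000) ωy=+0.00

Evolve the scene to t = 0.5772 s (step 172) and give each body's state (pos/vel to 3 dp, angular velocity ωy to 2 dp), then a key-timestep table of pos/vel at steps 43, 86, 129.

State at t = 0.5772 s:
  obj    pos=(+0.894,-0.174) vel=(+2.761,-0.807) ωy=+52.29

Key-timestep trajectory:
   step    t(s)  obj.x    obj.z    obj.vx   obj.vz 
     43  0.1443   +0.147  +0.045  +0.690  -0.202
     86  0.2886   +0.296  +0.001  +1.381  -0.404
    129  0.4329   +0.545  -0.072  +2.071  -0.606


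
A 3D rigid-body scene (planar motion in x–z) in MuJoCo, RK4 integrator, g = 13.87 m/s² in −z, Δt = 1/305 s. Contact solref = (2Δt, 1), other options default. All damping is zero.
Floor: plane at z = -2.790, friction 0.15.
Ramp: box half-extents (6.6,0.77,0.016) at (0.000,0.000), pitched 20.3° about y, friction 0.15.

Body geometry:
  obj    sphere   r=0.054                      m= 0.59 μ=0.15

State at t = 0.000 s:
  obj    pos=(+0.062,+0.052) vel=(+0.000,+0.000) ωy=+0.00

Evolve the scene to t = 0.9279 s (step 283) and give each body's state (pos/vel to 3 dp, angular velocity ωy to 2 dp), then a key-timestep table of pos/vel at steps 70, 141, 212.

State at t = 0.9279 s:
  obj    pos=(+1.450,-0.462) vel=(+2.991,-1.107) ωy=+59.05

Key-timestep trajectory:
   step    t(s)  obj.x    obj.z    obj.vx   obj.vz 
     70  0.2295   +0.147  +0.020  +0.740  -0.274
    141  0.4623   +0.407  -0.076  +1.490  -0.551
    212  0.6951   +0.841  -0.236  +2.241  -0.829


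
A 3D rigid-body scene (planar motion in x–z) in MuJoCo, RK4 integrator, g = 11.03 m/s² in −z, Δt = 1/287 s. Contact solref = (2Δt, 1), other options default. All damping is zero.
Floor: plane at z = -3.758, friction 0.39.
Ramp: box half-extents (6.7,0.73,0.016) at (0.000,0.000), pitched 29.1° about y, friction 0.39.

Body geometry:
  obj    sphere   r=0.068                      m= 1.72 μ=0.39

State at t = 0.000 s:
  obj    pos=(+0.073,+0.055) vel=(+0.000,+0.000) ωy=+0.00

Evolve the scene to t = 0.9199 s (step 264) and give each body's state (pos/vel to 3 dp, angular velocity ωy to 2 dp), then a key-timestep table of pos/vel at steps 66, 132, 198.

State at t = 0.9199 s:
  obj    pos=(+1.490,-0.733) vel=(+3.080,-1.714) ωy=+51.82

Key-timestep trajectory:
   step    t(s)  obj.x    obj.z    obj.vx   obj.vz 
     66  0.2300   +0.162  +0.006  +0.770  -0.429
    132  0.4599   +0.427  -0.142  +1.540  -0.857
    198  0.6899   +0.870  -0.388  +2.310  -1.286


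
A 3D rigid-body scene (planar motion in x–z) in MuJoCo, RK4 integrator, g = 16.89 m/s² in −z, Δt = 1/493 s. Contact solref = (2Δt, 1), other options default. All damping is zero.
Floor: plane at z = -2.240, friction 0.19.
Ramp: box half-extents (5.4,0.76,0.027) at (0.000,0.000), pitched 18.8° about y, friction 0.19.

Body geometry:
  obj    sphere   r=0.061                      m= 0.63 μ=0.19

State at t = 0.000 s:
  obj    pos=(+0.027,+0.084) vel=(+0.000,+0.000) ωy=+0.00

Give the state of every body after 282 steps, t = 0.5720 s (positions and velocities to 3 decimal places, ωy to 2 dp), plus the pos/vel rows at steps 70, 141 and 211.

State at t = 0.5720 s:
  obj    pos=(+0.629,-0.121) vel=(+2.105,-0.717) ωy=+36.45

Key-timestep trajectory:
   step    t(s)  obj.x    obj.z    obj.vx   obj.vz 
     70  0.1420   +0.064  +0.071  +0.523  -0.178
    141  0.2860   +0.178  +0.033  +1.053  -0.358
    211  0.4280   +0.364  -0.031  +1.575  -0.536


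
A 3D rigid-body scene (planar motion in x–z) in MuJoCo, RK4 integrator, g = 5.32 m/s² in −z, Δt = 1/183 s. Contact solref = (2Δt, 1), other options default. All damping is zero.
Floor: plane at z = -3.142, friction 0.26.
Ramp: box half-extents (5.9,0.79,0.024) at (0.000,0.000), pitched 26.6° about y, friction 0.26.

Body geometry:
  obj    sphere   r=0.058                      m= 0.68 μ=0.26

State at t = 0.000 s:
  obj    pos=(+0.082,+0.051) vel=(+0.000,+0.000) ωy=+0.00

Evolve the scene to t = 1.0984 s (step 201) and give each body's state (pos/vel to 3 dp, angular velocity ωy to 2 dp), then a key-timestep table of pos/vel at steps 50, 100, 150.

State at t = 1.0984 s:
  obj    pos=(+1.000,-0.409) vel=(+1.671,-0.837) ωy=+32.21

Key-timestep trajectory:
   step    t(s)  obj.x    obj.z    obj.vx   obj.vz 
     50  0.2732   +0.139  +0.022  +0.416  -0.208
    100  0.5464   +0.309  -0.063  +0.831  -0.416
    150  0.8197   +0.593  -0.205  +1.247  -0.625
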